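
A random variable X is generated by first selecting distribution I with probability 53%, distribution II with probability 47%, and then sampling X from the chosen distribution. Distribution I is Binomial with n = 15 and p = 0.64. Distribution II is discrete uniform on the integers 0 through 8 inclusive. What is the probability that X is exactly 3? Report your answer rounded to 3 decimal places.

0.053

Conditional on each component, P(X = 3): I: 0.000565173; II: 0.111111.
By total probability, P(X = 3) = 0.53·0.000565173 + 0.47·0.111111 = 0.0525218.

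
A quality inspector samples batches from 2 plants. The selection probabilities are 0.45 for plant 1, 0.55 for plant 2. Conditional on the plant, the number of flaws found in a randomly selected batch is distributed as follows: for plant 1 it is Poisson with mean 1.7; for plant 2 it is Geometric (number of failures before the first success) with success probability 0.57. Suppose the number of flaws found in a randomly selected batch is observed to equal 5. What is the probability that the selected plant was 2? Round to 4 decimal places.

0.3215

Likelihoods P(X=5 | ·): 1: 0.0216154; 2: 0.00837948.
Posterior ∝ prior × likelihood. Numerator for 2: 0.55·0.00837948 = 0.00460871.
Normalizing constant: 0.45·0.0216154 + 0.55·0.00837948 = 0.0143356.
P(2 | observation) = 0.00460871 / 0.0143356 = 0.321487.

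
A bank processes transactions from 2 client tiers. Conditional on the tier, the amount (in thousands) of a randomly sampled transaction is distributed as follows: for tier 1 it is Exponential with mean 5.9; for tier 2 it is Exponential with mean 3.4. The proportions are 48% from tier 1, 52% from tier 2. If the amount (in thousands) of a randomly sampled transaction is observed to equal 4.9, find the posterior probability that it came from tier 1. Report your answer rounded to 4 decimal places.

0.4949

Likelihoods f(4.9 | ·): 1: 0.0738691; 2: 0.0696027.
Posterior ∝ prior × likelihood. Numerator for 1: 0.48·0.0738691 = 0.0354572.
Normalizing constant: 0.48·0.0738691 + 0.52·0.0696027 = 0.0716506.
P(1 | observation) = 0.0354572 / 0.0716506 = 0.494862.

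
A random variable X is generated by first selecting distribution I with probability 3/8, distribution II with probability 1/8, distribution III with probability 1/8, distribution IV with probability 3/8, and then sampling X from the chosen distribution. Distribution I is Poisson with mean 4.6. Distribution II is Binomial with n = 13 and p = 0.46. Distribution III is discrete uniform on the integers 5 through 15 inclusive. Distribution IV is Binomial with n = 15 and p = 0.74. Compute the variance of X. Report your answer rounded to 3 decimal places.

Per component, I: μ=4.6, E[X²]=25.76; II: μ=5.98, E[X²]=38.9896; III: μ=10, E[X²]=110; IV: μ=11.1, E[X²]=126.096.
E[X] = 0.375·4.6 + 0.125·5.98 + 0.125·10 + 0.375·11.1 = 7.885.
E[X²] = 0.375·25.76 + 0.125·38.9896 + 0.125·110 + 0.375·126.096 = 75.5697.
Var(X) = E[X²] − (E[X])² = 75.5697 − 62.1732 = 13.3965.

13.396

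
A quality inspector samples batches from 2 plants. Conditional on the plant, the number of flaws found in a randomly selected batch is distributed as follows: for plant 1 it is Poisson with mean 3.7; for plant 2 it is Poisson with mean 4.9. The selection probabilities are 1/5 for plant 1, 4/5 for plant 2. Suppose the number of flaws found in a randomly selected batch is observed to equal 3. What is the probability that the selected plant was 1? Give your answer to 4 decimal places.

Likelihoods P(X=3 | ·): 1: 0.20872; 2: 0.146014.
Posterior ∝ prior × likelihood. Numerator for 1: 0.2·0.20872 = 0.041744.
Normalizing constant: 0.2·0.20872 + 0.8·0.146014 = 0.158555.
P(1 | observation) = 0.041744 / 0.158555 = 0.263278.

0.2633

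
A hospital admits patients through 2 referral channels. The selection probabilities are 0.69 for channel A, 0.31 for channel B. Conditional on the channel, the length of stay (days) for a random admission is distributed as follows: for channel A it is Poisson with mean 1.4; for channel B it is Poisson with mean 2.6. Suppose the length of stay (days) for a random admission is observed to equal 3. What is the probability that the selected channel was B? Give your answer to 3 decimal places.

Likelihoods P(X=3 | ·): A: 0.112777; B: 0.217572.
Posterior ∝ prior × likelihood. Numerator for B: 0.31·0.217572 = 0.0674473.
Normalizing constant: 0.69·0.112777 + 0.31·0.217572 = 0.145263.
P(B | observation) = 0.0674473 / 0.145263 = 0.46431.

0.464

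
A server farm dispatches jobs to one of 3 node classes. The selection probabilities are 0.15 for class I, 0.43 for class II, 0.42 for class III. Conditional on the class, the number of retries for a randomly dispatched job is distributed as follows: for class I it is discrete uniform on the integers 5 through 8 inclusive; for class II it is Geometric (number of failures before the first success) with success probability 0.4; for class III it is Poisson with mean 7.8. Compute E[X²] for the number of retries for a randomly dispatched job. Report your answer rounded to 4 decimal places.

37.9338

For each component E[X²] = Var + (mean)², giving I: 43.5; II: 6; III: 68.64.
Overall E[X²] = 0.15·43.5 + 0.43·6 + 0.42·68.64 = 37.9338.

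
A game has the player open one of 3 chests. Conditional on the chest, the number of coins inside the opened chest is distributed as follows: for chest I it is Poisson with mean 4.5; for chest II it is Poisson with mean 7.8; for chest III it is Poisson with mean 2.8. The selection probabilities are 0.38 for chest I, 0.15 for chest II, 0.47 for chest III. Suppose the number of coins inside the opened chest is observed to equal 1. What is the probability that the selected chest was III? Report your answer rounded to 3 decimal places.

0.804

Likelihoods P(X=1 | ·): I: 0.0499905; II: 0.00319593; III: 0.170268.
Posterior ∝ prior × likelihood. Numerator for III: 0.47·0.170268 = 0.080026.
Normalizing constant: 0.38·0.0499905 + 0.15·0.00319593 + 0.47·0.170268 = 0.0995018.
P(III | observation) = 0.080026 / 0.0995018 = 0.804267.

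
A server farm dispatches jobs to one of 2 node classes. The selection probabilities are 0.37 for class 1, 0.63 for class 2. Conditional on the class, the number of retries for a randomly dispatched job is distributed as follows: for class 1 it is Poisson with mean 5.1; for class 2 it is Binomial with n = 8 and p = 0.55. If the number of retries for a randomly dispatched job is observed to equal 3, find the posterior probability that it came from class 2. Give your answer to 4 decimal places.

0.6847

Likelihoods P(X=3 | ·): 1: 0.13479; 2: 0.171925.
Posterior ∝ prior × likelihood. Numerator for 2: 0.63·0.171925 = 0.108313.
Normalizing constant: 0.37·0.13479 + 0.63·0.171925 = 0.158185.
P(2 | observation) = 0.108313 / 0.158185 = 0.684722.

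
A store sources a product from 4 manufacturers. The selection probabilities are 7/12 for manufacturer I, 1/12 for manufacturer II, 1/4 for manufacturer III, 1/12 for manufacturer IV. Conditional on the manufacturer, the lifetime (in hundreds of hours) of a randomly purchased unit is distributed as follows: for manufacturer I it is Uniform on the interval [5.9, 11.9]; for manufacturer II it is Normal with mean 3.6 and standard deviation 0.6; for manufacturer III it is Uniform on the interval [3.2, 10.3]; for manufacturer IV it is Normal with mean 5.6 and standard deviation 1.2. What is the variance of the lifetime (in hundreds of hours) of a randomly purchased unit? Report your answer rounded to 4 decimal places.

Per component, I: μ=8.9, E[X²]=82.21; II: μ=3.6, E[X²]=13.32; III: μ=6.75, E[X²]=49.7633; IV: μ=5.6, E[X²]=32.8.
E[X] = 0.583333·8.9 + 0.0833333·3.6 + 0.25·6.75 + 0.0833333·5.6 = 7.64583.
E[X²] = 0.583333·82.21 + 0.0833333·13.32 + 0.25·49.7633 + 0.0833333·32.8 = 64.24.
Var(X) = E[X²] − (E[X])² = 64.24 − 58.4588 = 5.78123.

5.7812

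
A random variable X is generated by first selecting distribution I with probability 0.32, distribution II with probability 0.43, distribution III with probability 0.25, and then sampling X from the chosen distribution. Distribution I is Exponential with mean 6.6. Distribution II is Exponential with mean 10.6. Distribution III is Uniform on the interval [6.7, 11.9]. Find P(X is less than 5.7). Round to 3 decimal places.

Conditional on each component, P(X < 5.7): I: 0.578374; II: 0.415931; III: 0.
By total probability, P(X < 5.7) = 0.32·0.578374 + 0.43·0.415931 + 0.25·0 = 0.36393.

0.364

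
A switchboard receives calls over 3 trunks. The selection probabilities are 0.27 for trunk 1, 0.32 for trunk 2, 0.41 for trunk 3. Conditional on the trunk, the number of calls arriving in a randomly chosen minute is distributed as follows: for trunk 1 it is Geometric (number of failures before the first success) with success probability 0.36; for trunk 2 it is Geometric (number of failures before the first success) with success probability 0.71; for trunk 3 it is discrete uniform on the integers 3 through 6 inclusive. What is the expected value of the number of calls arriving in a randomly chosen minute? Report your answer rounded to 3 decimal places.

2.456

Component means — 1: 1.77778; 2: 0.408451; 3: 4.5.
E[X] = 0.27·1.77778 + 0.32·0.408451 + 0.41·4.5 = 2.4557.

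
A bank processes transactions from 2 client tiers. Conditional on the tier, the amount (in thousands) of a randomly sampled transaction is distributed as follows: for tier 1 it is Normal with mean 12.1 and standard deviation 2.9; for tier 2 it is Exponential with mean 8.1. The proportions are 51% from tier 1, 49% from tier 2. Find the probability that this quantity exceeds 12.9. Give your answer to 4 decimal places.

0.2992

Conditional on each tier, P(X > 12.9): 1: 0.391327; 2: 0.203398.
By total probability, P(X > 12.9) = 0.51·0.391327 + 0.49·0.203398 = 0.299242.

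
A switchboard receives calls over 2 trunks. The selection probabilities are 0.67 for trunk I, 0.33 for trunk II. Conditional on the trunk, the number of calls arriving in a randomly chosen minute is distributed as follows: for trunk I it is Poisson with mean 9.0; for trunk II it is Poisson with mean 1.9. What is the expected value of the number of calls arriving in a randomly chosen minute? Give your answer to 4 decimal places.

6.6570

Component means — I: 9; II: 1.9.
E[X] = 0.67·9 + 0.33·1.9 = 6.657.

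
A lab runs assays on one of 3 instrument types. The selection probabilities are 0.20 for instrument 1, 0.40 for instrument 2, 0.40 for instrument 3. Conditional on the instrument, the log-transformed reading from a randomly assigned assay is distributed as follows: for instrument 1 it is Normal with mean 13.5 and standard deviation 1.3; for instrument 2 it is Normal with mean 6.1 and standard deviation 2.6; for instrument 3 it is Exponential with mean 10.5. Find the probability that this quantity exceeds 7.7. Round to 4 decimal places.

Conditional on each instrument, P(X > 7.7): 1: 0.999996; 2: 0.26915; 3: 0.480305.
By total probability, P(X > 7.7) = 0.2·0.999996 + 0.4·0.26915 + 0.4·0.480305 = 0.499781.

0.4998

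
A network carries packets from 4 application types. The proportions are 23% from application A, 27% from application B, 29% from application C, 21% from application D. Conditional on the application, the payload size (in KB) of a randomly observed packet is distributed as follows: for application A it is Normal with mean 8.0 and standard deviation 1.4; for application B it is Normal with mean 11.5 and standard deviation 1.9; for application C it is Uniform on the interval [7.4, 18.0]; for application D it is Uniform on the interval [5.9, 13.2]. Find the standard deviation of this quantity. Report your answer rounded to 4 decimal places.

2.8907

Per component, A: μ=8, E[X²]=65.96; B: μ=11.5, E[X²]=135.86; C: μ=12.7, E[X²]=170.653; D: μ=9.55, E[X²]=95.6433.
E[X] = 0.23·8 + 0.27·11.5 + 0.29·12.7 + 0.21·9.55 = 10.6335.
E[X²] = 0.23·65.96 + 0.27·135.86 + 0.29·170.653 + 0.21·95.6433 = 121.428.
Var(X) = E[X²] − (E[X])² = 121.428 − 113.071 = 8.35624.
SD(X) = √8.35624 = 2.89072.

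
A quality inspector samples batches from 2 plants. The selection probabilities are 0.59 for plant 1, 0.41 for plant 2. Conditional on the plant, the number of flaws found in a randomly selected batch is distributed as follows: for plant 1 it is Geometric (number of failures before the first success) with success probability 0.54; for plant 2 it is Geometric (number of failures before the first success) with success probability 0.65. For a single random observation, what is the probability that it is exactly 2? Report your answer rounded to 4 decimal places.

Conditional on each plant, P(X = 2): 1: 0.114264; 2: 0.079625.
By total probability, P(X = 2) = 0.59·0.114264 + 0.41·0.079625 = 0.100062.

0.1001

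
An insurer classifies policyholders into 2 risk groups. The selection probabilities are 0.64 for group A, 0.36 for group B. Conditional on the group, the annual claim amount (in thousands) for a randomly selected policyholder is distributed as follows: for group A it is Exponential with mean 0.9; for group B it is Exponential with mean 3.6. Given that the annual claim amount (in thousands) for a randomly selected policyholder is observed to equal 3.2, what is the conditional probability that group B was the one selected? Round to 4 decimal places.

0.6693

Likelihoods f(3.2 | ·): A: 0.0317394; B: 0.114198.
Posterior ∝ prior × likelihood. Numerator for B: 0.36·0.114198 = 0.0411112.
Normalizing constant: 0.64·0.0317394 + 0.36·0.114198 = 0.0614245.
P(B | observation) = 0.0411112 / 0.0614245 = 0.669297.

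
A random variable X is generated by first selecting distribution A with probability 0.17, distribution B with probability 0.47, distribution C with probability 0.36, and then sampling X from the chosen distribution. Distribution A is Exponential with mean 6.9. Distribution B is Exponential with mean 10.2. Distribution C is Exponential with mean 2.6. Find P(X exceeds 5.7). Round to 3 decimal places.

0.383

Conditional on each component, P(X > 5.7): A: 0.437759; B: 0.571881; C: 0.111659.
By total probability, P(X > 5.7) = 0.17·0.437759 + 0.47·0.571881 + 0.36·0.111659 = 0.3834.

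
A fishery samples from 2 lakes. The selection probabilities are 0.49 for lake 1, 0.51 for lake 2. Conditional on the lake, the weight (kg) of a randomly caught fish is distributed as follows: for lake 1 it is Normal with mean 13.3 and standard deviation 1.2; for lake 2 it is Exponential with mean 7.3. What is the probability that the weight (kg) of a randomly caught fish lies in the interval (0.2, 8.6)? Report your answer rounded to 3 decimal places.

Conditional on each lake, P(0.2 < X < 8.6): 1: 4.48909e-05; 2: 0.665106.
By total probability, P(0.2 < X < 8.6) = 0.49·4.48909e-05 + 0.51·0.665106 = 0.339226.

0.339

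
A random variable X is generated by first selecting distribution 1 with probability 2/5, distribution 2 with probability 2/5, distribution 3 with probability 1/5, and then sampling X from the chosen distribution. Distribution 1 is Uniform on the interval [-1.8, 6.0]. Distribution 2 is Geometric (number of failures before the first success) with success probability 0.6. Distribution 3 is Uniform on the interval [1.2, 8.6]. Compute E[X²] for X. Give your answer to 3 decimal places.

10.129

For each component E[X²] = Var + (mean)², giving 1: 9.48; 2: 1.55556; 3: 28.5733.
Overall E[X²] = 0.4·9.48 + 0.4·1.55556 + 0.2·28.5733 = 10.1289.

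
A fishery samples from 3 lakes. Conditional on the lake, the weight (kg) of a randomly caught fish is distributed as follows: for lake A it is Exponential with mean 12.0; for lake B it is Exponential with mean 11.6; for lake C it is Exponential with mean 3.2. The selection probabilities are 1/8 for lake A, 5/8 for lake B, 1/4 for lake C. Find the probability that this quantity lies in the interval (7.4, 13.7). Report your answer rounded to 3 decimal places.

0.187

Conditional on each lake, P(7.4 < X < 13.7): A: 0.220454; B: 0.221423; C: 0.085188.
By total probability, P(7.4 < X < 13.7) = 0.125·0.220454 + 0.625·0.221423 + 0.25·0.085188 = 0.187243.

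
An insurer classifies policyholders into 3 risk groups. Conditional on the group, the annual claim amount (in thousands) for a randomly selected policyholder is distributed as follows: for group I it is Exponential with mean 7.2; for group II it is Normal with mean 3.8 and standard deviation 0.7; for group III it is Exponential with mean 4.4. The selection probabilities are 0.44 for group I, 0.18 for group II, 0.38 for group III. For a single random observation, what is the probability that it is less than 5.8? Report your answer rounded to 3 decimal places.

Conditional on each group, P(X < 5.8): I: 0.55316; II: 0.997863; III: 0.732379.
By total probability, P(X < 5.8) = 0.44·0.55316 + 0.18·0.997863 + 0.38·0.732379 = 0.70131.

0.701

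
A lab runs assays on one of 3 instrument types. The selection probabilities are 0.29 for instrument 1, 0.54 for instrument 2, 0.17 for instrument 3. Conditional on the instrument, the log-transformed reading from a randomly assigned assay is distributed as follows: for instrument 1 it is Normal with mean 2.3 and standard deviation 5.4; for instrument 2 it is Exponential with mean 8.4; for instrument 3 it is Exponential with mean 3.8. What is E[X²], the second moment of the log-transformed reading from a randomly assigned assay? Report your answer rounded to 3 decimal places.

91.105

For each component E[X²] = Var + (mean)², giving 1: 34.45; 2: 141.12; 3: 28.88.
Overall E[X²] = 0.29·34.45 + 0.54·141.12 + 0.17·28.88 = 91.1049.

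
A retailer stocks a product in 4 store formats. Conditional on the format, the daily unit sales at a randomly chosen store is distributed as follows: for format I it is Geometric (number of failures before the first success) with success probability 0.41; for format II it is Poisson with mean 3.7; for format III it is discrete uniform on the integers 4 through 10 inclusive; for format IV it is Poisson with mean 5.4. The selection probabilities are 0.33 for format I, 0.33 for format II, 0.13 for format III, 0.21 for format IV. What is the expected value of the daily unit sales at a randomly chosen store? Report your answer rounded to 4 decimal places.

Component means — I: 1.43902; II: 3.7; III: 7; IV: 5.4.
E[X] = 0.33·1.43902 + 0.33·3.7 + 0.13·7 + 0.21·5.4 = 3.73988.

3.7399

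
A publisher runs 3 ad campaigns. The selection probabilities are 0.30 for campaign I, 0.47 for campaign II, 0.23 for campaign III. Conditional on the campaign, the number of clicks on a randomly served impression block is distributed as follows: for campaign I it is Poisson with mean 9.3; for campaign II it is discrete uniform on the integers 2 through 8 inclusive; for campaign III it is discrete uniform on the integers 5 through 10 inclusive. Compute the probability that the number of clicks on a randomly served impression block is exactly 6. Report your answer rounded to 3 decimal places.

Conditional on each campaign, P(X = 6): I: 0.0821536; II: 0.142857; III: 0.166667.
By total probability, P(X = 6) = 0.3·0.0821536 + 0.47·0.142857 + 0.23·0.166667 = 0.130122.

0.130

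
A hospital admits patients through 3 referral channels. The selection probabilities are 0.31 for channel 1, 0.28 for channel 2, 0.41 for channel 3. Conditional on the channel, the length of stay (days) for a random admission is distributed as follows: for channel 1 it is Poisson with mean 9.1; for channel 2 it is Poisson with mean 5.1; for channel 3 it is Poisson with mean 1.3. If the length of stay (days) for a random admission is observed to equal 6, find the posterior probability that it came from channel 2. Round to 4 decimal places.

0.5980

Likelihoods P(X=6 | ·): 1: 0.0880716; 2: 0.149; 3: 0.00182703.
Posterior ∝ prior × likelihood. Numerator for 2: 0.28·0.149 = 0.04172.
Normalizing constant: 0.31·0.0880716 + 0.28·0.149 + 0.41·0.00182703 = 0.0697713.
P(2 | observation) = 0.04172 / 0.0697713 = 0.597954.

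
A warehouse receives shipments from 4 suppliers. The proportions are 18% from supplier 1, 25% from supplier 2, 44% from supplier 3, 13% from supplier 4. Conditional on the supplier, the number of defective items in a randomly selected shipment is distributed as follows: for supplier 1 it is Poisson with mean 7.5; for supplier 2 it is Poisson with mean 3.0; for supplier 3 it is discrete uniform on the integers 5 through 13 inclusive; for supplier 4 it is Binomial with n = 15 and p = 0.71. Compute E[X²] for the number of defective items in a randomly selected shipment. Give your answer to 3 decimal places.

68.195

For each component E[X²] = Var + (mean)², giving 1: 63.75; 2: 12; 3: 87.6667; 4: 116.511.
Overall E[X²] = 0.18·63.75 + 0.25·12 + 0.44·87.6667 + 0.13·116.511 = 68.1948.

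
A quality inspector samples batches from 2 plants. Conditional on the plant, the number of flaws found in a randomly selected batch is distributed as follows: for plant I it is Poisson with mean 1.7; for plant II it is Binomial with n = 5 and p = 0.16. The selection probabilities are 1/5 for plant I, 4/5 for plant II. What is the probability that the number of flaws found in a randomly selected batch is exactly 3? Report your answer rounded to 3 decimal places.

0.053

Conditional on each plant, P(X = 3): I: 0.149587; II: 0.0289014.
By total probability, P(X = 3) = 0.2·0.149587 + 0.8·0.0289014 = 0.0530386.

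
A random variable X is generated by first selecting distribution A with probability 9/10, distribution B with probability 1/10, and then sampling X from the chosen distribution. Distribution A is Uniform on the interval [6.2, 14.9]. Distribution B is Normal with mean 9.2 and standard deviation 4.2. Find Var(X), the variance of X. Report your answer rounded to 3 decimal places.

Per component, A: μ=10.55, E[X²]=117.61; B: μ=9.2, E[X²]=102.28.
E[X] = 0.9·10.55 + 0.1·9.2 = 10.415.
E[X²] = 0.9·117.61 + 0.1·102.28 = 116.077.
Var(X) = E[X²] − (E[X])² = 116.077 − 108.472 = 7.60477.

7.605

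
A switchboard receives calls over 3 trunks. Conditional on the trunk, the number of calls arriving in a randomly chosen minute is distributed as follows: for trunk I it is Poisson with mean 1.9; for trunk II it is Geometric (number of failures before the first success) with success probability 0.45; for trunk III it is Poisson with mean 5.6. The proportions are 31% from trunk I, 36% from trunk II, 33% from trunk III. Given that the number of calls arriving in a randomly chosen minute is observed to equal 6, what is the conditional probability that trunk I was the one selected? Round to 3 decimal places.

0.051

Likelihoods P(X=6 | ·): I: 0.00977304; II: 0.0124563; III: 0.158397.
Posterior ∝ prior × likelihood. Numerator for I: 0.31·0.00977304 = 0.00302964.
Normalizing constant: 0.31·0.00977304 + 0.36·0.0124563 + 0.33·0.158397 = 0.0597849.
P(I | observation) = 0.00302964 / 0.0597849 = 0.0506757.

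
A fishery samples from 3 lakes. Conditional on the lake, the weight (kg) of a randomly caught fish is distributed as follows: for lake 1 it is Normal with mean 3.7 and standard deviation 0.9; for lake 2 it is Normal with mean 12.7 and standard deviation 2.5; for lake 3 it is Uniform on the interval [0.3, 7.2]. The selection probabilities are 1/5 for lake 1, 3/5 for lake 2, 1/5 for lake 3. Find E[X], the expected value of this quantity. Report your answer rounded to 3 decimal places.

Component means — 1: 3.7; 2: 12.7; 3: 3.75.
E[X] = 0.2·3.7 + 0.6·12.7 + 0.2·3.75 = 9.11.

9.110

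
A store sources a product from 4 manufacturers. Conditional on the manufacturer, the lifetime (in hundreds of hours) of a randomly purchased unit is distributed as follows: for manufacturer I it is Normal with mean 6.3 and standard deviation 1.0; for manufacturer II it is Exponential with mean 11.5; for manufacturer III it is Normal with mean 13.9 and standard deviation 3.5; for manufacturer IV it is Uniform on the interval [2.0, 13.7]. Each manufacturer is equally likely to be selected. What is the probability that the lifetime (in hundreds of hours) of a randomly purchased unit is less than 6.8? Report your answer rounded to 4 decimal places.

Conditional on each manufacturer, P(X < 6.8): I: 0.691462; II: 0.446395; III: 0.021251; IV: 0.410256.
By total probability, P(X < 6.8) = 0.25·0.691462 + 0.25·0.446395 + 0.25·0.021251 + 0.25·0.410256 = 0.392341.

0.3923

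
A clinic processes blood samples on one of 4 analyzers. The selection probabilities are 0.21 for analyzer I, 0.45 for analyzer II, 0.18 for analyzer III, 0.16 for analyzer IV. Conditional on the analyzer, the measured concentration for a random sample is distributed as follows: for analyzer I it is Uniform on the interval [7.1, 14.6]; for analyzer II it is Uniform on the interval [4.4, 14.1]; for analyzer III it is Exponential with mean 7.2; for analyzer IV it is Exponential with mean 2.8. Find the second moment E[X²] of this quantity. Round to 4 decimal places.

For each component E[X²] = Var + (mean)², giving I: 122.41; II: 93.4033; III: 103.68; IV: 15.68.
Overall E[X²] = 0.21·122.41 + 0.45·93.4033 + 0.18·103.68 + 0.16·15.68 = 88.9088.

88.9088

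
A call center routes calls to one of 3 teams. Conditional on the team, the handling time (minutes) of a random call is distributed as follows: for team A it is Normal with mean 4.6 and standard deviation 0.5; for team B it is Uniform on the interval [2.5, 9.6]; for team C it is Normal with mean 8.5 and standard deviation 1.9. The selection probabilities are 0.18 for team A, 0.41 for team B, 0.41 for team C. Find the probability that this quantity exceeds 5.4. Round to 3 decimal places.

Conditional on each team, P(X > 5.4): A: 0.0547993; B: 0.591549; C: 0.948616.
By total probability, P(X > 5.4) = 0.18·0.0547993 + 0.41·0.591549 + 0.41·0.948616 = 0.641332.

0.641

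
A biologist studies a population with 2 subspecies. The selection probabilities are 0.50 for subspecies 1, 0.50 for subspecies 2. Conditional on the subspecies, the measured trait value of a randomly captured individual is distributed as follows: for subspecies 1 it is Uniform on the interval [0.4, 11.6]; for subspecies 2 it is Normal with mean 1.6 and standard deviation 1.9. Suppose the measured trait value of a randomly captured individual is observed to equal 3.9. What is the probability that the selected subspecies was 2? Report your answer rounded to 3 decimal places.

0.531

Likelihoods f(3.9 | ·): 1: 0.0892857; 2: 0.100915.
Posterior ∝ prior × likelihood. Numerator for 2: 0.5·0.100915 = 0.0504574.
Normalizing constant: 0.5·0.0892857 + 0.5·0.100915 = 0.0951002.
P(2 | observation) = 0.0504574 / 0.0951002 = 0.53057.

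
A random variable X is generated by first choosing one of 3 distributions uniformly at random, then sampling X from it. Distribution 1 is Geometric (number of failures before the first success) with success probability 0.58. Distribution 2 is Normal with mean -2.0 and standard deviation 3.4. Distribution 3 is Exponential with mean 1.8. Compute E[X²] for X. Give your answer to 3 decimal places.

7.938

For each component E[X²] = Var + (mean)², giving 1: 1.77289; 2: 15.56; 3: 6.48.
Overall E[X²] = 0.333333·1.77289 + 0.333333·15.56 + 0.333333·6.48 = 7.93763.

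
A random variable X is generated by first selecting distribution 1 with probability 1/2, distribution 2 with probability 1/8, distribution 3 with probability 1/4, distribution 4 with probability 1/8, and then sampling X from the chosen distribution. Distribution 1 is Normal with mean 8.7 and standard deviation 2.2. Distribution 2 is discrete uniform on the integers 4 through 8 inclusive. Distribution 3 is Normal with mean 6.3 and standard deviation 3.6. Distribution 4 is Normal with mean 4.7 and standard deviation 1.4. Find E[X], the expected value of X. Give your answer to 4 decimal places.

7.2625

Component means — 1: 8.7; 2: 6; 3: 6.3; 4: 4.7.
E[X] = 0.5·8.7 + 0.125·6 + 0.25·6.3 + 0.125·4.7 = 7.2625.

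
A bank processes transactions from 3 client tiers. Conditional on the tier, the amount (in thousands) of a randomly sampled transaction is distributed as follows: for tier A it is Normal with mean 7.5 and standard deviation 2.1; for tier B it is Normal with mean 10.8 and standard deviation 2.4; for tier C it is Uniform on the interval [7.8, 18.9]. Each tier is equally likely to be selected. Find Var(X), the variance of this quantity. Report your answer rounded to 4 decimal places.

Per component, A: μ=7.5, E[X²]=60.66; B: μ=10.8, E[X²]=122.4; C: μ=13.35, E[X²]=188.49.
E[X] = 0.333333·7.5 + 0.333333·10.8 + 0.333333·13.35 = 10.55.
E[X²] = 0.333333·60.66 + 0.333333·122.4 + 0.333333·188.49 = 123.85.
Var(X) = E[X²] − (E[X])² = 123.85 − 111.302 = 12.5475.

12.5475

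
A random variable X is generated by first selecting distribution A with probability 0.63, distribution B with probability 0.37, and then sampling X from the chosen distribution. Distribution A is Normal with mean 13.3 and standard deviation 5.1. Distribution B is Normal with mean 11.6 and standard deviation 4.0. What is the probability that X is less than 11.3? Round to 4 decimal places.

Conditional on each component, P(X < 11.3): A: 0.347471; B: 0.470107.
By total probability, P(X < 11.3) = 0.63·0.347471 + 0.37·0.470107 = 0.392847.

0.3928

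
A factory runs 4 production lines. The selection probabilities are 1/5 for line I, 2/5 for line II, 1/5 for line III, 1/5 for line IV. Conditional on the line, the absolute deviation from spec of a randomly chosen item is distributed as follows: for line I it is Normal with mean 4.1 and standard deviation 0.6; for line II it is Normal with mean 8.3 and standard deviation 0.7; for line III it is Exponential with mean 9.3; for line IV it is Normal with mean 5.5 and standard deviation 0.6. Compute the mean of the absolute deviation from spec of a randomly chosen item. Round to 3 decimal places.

7.100

Component means — I: 4.1; II: 8.3; III: 9.3; IV: 5.5.
E[X] = 0.2·4.1 + 0.4·8.3 + 0.2·9.3 + 0.2·5.5 = 7.1.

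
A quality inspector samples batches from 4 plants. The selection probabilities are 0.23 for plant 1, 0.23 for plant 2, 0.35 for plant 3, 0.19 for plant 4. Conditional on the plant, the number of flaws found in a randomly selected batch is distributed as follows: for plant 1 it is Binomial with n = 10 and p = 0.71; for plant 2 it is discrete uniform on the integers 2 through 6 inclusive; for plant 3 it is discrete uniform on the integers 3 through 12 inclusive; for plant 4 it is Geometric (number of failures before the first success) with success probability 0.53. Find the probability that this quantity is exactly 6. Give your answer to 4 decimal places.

0.1258

Conditional on each plant, P(X = 6): 1: 0.190266; 2: 0.2; 3: 0.1; 4: 0.00571298.
By total probability, P(X = 6) = 0.23·0.190266 + 0.23·0.2 + 0.35·0.1 + 0.19·0.00571298 = 0.125847.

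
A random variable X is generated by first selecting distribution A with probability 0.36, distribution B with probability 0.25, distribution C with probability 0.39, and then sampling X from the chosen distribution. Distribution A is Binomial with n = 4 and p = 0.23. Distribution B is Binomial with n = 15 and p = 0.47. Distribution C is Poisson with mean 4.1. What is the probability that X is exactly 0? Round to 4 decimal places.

0.1330

Conditional on each component, P(X = 0): A: 0.35153; B: 7.31372e-05; C: 0.0165727.
By total probability, P(X = 0) = 0.36·0.35153 + 0.25·7.31372e-05 + 0.39·0.0165727 = 0.133033.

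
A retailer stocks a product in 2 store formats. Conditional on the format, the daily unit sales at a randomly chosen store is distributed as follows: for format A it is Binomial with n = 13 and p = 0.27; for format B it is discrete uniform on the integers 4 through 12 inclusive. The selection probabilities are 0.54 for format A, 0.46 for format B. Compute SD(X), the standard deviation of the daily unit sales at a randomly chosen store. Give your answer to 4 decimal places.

3.0754

Per component, A: μ=3.51, E[X²]=14.8824; B: μ=8, E[X²]=70.6667.
E[X] = 0.54·3.51 + 0.46·8 = 5.5754.
E[X²] = 0.54·14.8824 + 0.46·70.6667 = 40.5432.
Var(X) = E[X²] − (E[X])² = 40.5432 − 31.0851 = 9.45808.
SD(X) = √9.45808 = 3.0754.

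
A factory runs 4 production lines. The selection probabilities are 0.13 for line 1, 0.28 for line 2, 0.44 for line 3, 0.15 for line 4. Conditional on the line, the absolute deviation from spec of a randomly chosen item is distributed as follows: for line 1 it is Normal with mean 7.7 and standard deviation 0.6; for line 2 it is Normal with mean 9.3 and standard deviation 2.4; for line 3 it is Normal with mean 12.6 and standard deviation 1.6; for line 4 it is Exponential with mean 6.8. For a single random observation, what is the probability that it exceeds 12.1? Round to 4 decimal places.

0.3334

Conditional on each line, P(X > 12.1): 1: 1.12244e-13; 2: 0.121673; 3: 0.62267; 4: 0.168737.
By total probability, P(X > 12.1) = 0.13·1.12244e-13 + 0.28·0.121673 + 0.44·0.62267 + 0.15·0.168737 = 0.333354.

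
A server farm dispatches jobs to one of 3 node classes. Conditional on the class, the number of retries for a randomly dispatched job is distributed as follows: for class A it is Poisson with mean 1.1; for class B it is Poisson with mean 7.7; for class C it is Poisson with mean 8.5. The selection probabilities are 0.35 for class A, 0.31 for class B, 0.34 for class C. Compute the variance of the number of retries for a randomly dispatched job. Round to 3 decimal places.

Per component, A: μ=1.1, E[X²]=2.31; B: μ=7.7, E[X²]=66.99; C: μ=8.5, E[X²]=80.75.
E[X] = 0.35·1.1 + 0.31·7.7 + 0.34·8.5 = 5.662.
E[X²] = 0.35·2.31 + 0.31·66.99 + 0.34·80.75 = 49.0304.
Var(X) = E[X²] − (E[X])² = 49.0304 − 32.0582 = 16.9722.

16.972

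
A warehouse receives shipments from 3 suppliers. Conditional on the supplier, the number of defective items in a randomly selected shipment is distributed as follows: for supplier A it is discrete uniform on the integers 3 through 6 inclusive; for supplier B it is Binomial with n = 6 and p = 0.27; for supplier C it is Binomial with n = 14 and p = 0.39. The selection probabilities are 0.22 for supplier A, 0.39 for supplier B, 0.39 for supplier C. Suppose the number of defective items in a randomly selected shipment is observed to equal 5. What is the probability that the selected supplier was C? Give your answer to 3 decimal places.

Likelihoods P(X=5 | ·): A: 0.25; B: 0.00628482; C: 0.21123.
Posterior ∝ prior × likelihood. Numerator for C: 0.39·0.21123 = 0.0823797.
Normalizing constant: 0.22·0.25 + 0.39·0.00628482 + 0.39·0.21123 = 0.139831.
P(C | observation) = 0.0823797 / 0.139831 = 0.589139.

0.589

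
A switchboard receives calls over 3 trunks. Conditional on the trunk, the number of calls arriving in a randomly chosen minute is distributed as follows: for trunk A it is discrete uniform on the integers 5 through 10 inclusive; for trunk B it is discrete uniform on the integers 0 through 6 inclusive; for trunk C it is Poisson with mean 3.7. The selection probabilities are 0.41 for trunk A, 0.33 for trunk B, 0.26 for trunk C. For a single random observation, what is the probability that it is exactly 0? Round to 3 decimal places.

Conditional on each trunk, P(X = 0): A: 0; B: 0.142857; C: 0.0247235.
By total probability, P(X = 0) = 0.41·0 + 0.33·0.142857 + 0.26·0.0247235 = 0.053571.

0.054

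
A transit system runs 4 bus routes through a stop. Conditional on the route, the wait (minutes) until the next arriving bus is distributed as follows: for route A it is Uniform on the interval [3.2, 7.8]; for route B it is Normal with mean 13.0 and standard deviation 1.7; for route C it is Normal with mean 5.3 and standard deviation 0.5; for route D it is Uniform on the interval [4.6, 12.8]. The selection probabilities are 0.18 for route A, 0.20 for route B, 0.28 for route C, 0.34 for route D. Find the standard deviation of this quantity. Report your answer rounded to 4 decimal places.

3.3470

Per component, A: μ=5.5, E[X²]=32.0133; B: μ=13, E[X²]=171.89; C: μ=5.3, E[X²]=28.34; D: μ=8.7, E[X²]=81.2933.
E[X] = 0.18·5.5 + 0.2·13 + 0.28·5.3 + 0.34·8.7 = 8.032.
E[X²] = 0.18·32.0133 + 0.2·171.89 + 0.28·28.34 + 0.34·81.2933 = 75.7153.
Var(X) = E[X²] − (E[X])² = 75.7153 − 64.513 = 11.2023.
SD(X) = √11.2023 = 3.34699.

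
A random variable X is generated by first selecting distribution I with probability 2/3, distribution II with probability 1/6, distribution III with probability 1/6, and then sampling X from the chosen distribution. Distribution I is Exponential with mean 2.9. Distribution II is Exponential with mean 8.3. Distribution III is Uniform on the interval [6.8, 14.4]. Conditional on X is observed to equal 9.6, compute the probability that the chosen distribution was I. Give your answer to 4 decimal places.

0.2290

Likelihoods f(9.6 | ·): I: 0.0125874; II: 0.037897; III: 0.131579.
Posterior ∝ prior × likelihood. Numerator for I: 0.666667·0.0125874 = 0.00839163.
Normalizing constant: 0.666667·0.0125874 + 0.166667·0.037897 + 0.166667·0.131579 = 0.0366376.
P(I | observation) = 0.00839163 / 0.0366376 = 0.229044.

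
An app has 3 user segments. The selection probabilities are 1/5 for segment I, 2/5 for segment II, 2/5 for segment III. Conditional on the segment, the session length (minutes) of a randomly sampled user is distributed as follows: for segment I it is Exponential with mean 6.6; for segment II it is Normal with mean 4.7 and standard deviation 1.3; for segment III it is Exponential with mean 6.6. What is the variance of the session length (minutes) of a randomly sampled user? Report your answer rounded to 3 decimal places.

Per component, I: μ=6.6, E[X²]=87.12; II: μ=4.7, E[X²]=23.78; III: μ=6.6, E[X²]=87.12.
E[X] = 0.2·6.6 + 0.4·4.7 + 0.4·6.6 = 5.84.
E[X²] = 0.2·87.12 + 0.4·23.78 + 0.4·87.12 = 61.784.
Var(X) = E[X²] − (E[X])² = 61.784 − 34.1056 = 27.6784.

27.678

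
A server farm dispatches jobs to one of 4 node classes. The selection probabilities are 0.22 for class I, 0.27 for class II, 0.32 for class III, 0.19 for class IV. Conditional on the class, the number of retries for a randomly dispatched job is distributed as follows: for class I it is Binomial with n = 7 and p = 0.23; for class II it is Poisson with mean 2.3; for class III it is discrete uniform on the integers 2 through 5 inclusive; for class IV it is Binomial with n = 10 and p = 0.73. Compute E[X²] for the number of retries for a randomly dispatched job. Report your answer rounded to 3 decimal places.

For each component E[X²] = Var + (mean)², giving I: 3.8318; II: 7.59; III: 13.5; IV: 55.261.
Overall E[X²] = 0.22·3.8318 + 0.27·7.59 + 0.32·13.5 + 0.19·55.261 = 17.7119.

17.712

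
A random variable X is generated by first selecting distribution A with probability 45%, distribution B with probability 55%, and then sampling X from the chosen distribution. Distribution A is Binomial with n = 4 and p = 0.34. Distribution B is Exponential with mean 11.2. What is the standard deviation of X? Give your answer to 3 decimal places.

Per component, A: μ=1.36, E[X²]=2.7472; B: μ=11.2, E[X²]=250.88.
E[X] = 0.45·1.36 + 0.55·11.2 = 6.772.
E[X²] = 0.45·2.7472 + 0.55·250.88 = 139.22.
Var(X) = E[X²] − (E[X])² = 139.22 − 45.86 = 93.3603.
SD(X) = √93.3603 = 9.66231.

9.662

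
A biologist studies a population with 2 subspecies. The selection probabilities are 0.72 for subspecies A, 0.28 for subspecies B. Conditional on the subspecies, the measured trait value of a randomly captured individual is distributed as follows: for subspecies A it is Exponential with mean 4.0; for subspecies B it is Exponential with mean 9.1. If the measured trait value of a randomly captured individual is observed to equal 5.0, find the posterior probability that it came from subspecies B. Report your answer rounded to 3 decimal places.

Likelihoods f(5.0 | ·): A: 0.0716262; B: 0.0634359.
Posterior ∝ prior × likelihood. Numerator for B: 0.28·0.0634359 = 0.0177621.
Normalizing constant: 0.72·0.0716262 + 0.28·0.0634359 = 0.0693329.
P(B | observation) = 0.0177621 / 0.0693329 = 0.256185.

0.256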